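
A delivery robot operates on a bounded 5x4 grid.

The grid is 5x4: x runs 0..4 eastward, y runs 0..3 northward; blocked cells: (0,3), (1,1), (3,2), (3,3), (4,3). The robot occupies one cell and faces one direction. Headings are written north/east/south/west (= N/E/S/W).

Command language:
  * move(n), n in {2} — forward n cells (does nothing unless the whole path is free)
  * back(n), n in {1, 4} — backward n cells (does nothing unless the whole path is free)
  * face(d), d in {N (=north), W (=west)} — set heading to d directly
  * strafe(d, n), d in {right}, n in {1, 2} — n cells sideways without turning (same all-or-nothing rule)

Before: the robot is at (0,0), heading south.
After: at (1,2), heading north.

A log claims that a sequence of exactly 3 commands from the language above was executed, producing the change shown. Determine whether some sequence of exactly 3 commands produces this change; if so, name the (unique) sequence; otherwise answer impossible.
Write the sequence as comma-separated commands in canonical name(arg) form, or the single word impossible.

key: running strafe(right, 1) before face(N) would end elsewhere — order is forced
from: at (0,0), heading south
1. face(N) → at (0,0), heading north
2. move(2) → at (0,2), heading north
3. strafe(right, 1) → at (1,2), heading north
no rival 3-sequence matches.

face(N), move(2), strafe(right, 1)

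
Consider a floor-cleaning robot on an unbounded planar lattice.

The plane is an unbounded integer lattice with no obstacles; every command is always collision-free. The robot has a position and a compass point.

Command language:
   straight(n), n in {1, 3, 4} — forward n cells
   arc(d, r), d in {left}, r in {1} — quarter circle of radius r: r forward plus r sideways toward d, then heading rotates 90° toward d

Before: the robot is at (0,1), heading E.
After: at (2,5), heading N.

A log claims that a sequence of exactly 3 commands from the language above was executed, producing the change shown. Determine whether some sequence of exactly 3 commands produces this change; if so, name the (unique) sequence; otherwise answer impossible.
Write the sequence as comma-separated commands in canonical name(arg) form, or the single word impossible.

straight(1), arc(left, 1), straight(3)

key: position moved to (2,5) AND the heading swung to N — translation plus rotation needed
t0: at (0,1), heading E
step 1 (straight(1)): at (1,1), heading E
step 2 (arc(left, 1)): at (2,2), heading N
step 3 (straight(3)): at (2,5), heading N
no rival 3-sequence matches.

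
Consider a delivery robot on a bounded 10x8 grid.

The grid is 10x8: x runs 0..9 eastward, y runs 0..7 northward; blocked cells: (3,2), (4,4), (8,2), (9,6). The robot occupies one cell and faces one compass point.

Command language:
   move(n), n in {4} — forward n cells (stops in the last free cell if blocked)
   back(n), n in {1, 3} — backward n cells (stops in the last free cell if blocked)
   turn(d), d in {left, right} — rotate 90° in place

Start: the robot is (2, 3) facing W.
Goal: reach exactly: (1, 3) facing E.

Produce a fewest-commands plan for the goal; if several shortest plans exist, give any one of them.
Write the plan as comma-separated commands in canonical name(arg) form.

turn(right), turn(right), back(1)

t0: (2, 3) facing W
1. turn(right) → (2, 3) facing N
2. turn(right) → (2, 3) facing E
3. back(1) → (1, 3) facing E
minimal: 3 command(s), checked below 3.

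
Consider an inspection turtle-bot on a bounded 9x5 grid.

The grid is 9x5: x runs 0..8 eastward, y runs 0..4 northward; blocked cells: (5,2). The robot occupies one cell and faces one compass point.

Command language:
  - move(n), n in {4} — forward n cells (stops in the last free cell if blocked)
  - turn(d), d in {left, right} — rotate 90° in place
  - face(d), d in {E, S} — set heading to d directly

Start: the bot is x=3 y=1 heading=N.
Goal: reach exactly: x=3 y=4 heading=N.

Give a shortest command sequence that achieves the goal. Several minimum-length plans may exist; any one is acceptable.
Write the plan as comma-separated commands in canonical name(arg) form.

initial: x=3 y=1 heading=N
1. move(4) → x=3 y=4 heading=N
minimal: 1 command(s), checked below 1.

move(4)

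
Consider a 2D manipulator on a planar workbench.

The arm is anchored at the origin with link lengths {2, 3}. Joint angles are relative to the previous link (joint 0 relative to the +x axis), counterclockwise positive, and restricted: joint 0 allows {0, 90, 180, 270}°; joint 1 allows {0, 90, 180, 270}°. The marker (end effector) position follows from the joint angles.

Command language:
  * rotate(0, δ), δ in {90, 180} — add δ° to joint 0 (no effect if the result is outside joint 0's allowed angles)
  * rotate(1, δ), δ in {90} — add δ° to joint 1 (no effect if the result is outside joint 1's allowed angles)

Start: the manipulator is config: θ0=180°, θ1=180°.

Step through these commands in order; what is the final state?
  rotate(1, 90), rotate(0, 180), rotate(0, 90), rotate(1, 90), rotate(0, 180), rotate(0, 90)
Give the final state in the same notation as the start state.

start: config: θ0=180°, θ1=180°
[1] after rotate(1, 90): config: θ0=180°, θ1=270°
[2] after rotate(0, 180): config: θ0=0°, θ1=270°
[3] after rotate(0, 90): config: θ0=90°, θ1=270°
[4] after rotate(1, 90): config: θ0=90°, θ1=0°
[5] after rotate(0, 180): config: θ0=270°, θ1=0°
[6] after rotate(0, 90): config: θ0=0°, θ1=0°

config: θ0=0°, θ1=0°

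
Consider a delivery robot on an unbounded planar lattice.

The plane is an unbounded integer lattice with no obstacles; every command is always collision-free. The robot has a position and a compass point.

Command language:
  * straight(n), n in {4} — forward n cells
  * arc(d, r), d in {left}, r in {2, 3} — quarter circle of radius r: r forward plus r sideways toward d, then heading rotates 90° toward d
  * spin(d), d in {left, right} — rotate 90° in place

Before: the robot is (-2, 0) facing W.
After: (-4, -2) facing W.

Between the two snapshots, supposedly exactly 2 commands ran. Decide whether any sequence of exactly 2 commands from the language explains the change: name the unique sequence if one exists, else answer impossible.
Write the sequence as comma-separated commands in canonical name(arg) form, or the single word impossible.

key: order matters: swapping arc(left, 2) and spin(right) lands elsewhere
start: (-2, 0) facing W
t=1 arc(left, 2) ⇒ (-4, -2) facing S
t=2 spin(right) ⇒ (-4, -2) facing W
uniquely the one of 25 2-step routes that fits.

arc(left, 2), spin(right)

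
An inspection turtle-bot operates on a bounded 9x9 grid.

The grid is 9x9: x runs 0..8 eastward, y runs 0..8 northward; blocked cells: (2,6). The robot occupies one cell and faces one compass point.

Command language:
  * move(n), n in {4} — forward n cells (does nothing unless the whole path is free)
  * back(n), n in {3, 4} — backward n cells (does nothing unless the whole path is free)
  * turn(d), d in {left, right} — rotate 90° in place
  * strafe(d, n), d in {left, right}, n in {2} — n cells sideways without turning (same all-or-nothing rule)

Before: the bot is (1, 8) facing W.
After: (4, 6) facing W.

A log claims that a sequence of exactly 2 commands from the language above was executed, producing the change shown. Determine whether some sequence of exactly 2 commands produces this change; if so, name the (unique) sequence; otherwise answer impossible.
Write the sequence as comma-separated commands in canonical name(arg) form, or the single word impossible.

key: still facing W at the end — nothing in the sequence rotates
begin: (1, 8) facing W
step 1 (back(3)): (4, 8) facing W
step 2 (strafe(left, 2)): (4, 6) facing W
no other 2-command option fits: unique.

back(3), strafe(left, 2)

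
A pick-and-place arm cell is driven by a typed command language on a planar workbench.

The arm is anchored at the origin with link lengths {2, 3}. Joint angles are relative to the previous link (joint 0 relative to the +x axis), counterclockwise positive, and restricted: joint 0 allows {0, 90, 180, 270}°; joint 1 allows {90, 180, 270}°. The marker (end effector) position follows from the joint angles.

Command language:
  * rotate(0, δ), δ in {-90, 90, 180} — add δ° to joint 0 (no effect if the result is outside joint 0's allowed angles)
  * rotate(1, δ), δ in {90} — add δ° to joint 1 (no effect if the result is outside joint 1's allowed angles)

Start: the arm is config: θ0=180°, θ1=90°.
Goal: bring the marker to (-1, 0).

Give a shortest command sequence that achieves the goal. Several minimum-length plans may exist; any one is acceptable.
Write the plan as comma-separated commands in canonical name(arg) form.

start: config: θ0=180°, θ1=90°
step 1 (rotate(0, 180)): config: θ0=0°, θ1=90°
step 2 (rotate(1, 90)): config: θ0=0°, θ1=180°
shorter routes all fall short; 2 is best.

rotate(0, 180), rotate(1, 90)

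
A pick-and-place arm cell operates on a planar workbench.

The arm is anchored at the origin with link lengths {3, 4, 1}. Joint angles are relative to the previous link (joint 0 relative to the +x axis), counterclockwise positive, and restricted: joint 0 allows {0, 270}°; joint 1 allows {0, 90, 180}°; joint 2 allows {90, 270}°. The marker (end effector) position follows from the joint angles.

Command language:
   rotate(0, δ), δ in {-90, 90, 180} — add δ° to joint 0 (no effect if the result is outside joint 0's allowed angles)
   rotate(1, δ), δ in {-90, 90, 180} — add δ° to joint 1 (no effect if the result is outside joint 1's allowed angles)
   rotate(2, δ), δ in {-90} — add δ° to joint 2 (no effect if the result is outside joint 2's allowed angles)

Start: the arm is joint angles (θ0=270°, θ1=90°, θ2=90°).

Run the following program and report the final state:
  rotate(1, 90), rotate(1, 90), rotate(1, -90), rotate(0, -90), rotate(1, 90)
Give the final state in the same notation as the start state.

t0: joint angles (θ0=270°, θ1=90°, θ2=90°)
step 1 (rotate(1, 90)): joint angles (θ0=270°, θ1=180°, θ2=90°)
step 2 (rotate(1, 90)): joint angles (θ0=270°, θ1=180°, θ2=90°)
step 3 (rotate(1, -90)): joint angles (θ0=270°, θ1=90°, θ2=90°)
step 4 (rotate(0, -90)): joint angles (θ0=270°, θ1=90°, θ2=90°)
step 5 (rotate(1, 90)): joint angles (θ0=270°, θ1=180°, θ2=90°)

joint angles (θ0=270°, θ1=180°, θ2=90°)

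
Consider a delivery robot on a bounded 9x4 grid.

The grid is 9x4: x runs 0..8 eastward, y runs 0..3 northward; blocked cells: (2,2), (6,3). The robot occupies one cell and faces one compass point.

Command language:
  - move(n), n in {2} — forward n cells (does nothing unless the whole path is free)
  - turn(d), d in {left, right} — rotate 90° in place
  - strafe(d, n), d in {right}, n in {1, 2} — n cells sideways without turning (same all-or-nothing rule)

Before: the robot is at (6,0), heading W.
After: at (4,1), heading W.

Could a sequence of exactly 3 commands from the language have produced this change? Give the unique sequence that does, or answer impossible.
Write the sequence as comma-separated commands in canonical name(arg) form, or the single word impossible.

strafe(right, 1), strafe(right, 2), move(2)

key: order matters: swapping strafe(right, 1) and move(2) lands elsewhere
initial: at (6,0), heading W
1. strafe(right, 1) → at (6,1), heading W
2. strafe(right, 2) → at (6,1), heading W
3. move(2) → at (4,1), heading W
all 125 alternatives checked — unique.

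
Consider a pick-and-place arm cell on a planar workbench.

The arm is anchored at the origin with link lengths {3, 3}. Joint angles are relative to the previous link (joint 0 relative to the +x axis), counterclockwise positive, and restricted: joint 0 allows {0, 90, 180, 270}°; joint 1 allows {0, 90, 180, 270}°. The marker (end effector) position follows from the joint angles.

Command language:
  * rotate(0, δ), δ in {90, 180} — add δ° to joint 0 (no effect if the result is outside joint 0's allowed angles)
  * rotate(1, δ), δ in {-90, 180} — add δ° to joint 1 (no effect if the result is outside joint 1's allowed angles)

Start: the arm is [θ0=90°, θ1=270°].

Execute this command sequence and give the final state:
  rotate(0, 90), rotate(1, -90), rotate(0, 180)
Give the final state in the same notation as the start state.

[θ0=0°, θ1=180°]

initial: [θ0=90°, θ1=270°]
[1] after rotate(0, 90): [θ0=180°, θ1=270°]
[2] after rotate(1, -90): [θ0=180°, θ1=180°]
[3] after rotate(0, 180): [θ0=0°, θ1=180°]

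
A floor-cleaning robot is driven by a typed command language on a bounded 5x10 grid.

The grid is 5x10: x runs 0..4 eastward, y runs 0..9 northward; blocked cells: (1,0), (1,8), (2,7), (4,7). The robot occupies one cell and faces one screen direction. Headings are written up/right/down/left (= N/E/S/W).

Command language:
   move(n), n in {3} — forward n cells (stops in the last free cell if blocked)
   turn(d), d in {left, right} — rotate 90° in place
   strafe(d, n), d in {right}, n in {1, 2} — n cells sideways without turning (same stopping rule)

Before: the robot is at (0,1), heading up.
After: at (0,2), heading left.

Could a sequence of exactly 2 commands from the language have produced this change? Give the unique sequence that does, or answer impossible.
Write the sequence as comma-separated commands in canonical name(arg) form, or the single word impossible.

turn(left), strafe(right, 1)

key: running strafe(right, 1) before turn(left) would end elsewhere — order is forced
start: at (0,1), heading up
t=1 turn(left) ⇒ at (0,1), heading left
t=2 strafe(right, 1) ⇒ at (0,2), heading left
no rival 2-sequence matches.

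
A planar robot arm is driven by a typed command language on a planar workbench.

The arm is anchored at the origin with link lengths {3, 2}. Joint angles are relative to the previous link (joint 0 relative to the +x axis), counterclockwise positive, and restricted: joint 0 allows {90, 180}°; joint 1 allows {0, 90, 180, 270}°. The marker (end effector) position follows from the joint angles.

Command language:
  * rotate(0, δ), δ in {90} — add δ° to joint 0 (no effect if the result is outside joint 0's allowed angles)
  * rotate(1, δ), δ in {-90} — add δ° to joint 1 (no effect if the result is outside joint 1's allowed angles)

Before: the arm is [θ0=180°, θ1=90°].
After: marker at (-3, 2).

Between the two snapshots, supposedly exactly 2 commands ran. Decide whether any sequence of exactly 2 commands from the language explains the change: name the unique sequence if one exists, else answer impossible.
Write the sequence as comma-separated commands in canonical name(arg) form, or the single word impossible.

from: [θ0=180°, θ1=90°]
[1] after rotate(1, -90): [θ0=180°, θ1=0°]
[2] after rotate(1, -90): [θ0=180°, θ1=270°]
no rival 2-sequence matches.

rotate(1, -90), rotate(1, -90)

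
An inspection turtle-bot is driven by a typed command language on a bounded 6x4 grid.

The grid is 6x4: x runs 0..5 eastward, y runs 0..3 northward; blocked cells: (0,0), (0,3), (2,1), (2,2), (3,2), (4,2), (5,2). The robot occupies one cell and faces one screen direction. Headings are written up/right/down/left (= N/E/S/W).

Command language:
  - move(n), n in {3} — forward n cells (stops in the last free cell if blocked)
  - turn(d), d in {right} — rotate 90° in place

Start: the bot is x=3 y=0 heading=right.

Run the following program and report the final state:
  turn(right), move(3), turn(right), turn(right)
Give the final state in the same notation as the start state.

x=3 y=0 heading=up

start: x=3 y=0 heading=right
[1] after turn(right): x=3 y=0 heading=down
[2] after move(3): x=3 y=0 heading=down
[3] after turn(right): x=3 y=0 heading=left
[4] after turn(right): x=3 y=0 heading=up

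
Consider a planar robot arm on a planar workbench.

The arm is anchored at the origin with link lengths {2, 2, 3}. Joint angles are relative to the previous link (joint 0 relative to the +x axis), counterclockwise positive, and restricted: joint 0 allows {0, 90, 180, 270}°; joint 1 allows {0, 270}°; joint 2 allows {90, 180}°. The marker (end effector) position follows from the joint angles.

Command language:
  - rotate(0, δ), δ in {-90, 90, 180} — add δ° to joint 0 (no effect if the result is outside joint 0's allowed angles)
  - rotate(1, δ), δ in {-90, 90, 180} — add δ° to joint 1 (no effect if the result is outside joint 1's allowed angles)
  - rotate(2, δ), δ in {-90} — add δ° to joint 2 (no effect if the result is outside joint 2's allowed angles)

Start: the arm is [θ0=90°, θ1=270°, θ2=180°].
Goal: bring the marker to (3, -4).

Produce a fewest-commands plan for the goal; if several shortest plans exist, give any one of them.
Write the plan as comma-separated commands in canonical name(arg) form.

from: [θ0=90°, θ1=270°, θ2=180°]
t=1 rotate(0, 180) ⇒ [θ0=270°, θ1=270°, θ2=180°]
t=2 rotate(1, 90) ⇒ [θ0=270°, θ1=0°, θ2=180°]
t=3 rotate(2, -90) ⇒ [θ0=270°, θ1=0°, θ2=90°]
no 2-step plan works, so 3 is optimal.

rotate(0, 180), rotate(1, 90), rotate(2, -90)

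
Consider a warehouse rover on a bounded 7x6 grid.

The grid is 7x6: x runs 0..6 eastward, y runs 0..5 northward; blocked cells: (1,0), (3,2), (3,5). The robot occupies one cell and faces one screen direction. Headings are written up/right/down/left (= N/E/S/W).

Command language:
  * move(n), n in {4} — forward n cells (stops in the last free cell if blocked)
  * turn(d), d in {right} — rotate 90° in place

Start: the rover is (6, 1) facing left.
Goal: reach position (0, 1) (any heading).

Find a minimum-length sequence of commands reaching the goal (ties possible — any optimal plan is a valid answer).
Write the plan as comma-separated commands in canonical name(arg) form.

t0: (6, 1) facing left
step 1 (move(4)): (2, 1) facing left
step 2 (move(4)): (0, 1) facing left
nothing shorter than 2 reaches the goal.

move(4), move(4)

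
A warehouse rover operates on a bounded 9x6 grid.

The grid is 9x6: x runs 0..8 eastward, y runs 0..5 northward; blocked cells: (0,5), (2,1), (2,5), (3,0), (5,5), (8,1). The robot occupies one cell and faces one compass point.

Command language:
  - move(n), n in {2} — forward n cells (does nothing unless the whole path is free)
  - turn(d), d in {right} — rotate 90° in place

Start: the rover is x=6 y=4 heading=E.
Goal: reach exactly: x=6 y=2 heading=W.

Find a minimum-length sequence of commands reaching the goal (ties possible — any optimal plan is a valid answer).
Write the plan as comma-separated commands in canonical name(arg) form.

turn(right), move(2), turn(right)

start: x=6 y=4 heading=E
1. turn(right) → x=6 y=4 heading=S
2. move(2) → x=6 y=2 heading=S
3. turn(right) → x=6 y=2 heading=W
minimal: 3 command(s), checked below 3.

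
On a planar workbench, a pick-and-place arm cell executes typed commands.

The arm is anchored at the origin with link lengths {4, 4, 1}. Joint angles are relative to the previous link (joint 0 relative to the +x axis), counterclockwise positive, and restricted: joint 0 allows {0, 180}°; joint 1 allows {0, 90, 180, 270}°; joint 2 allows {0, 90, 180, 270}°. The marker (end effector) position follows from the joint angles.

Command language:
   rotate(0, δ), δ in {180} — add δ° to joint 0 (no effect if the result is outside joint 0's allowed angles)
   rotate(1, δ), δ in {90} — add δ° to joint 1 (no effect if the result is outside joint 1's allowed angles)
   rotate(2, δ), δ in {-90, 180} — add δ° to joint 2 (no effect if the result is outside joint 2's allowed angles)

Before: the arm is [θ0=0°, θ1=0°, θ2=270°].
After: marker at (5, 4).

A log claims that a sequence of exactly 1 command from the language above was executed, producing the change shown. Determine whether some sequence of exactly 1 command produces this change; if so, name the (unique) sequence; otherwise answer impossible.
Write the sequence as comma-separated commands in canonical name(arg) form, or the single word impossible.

rotate(1, 90)

start: [θ0=0°, θ1=0°, θ2=270°]
1. rotate(1, 90) → [θ0=0°, θ1=90°, θ2=270°]
uniquely the one of 4 1-step routes that fits.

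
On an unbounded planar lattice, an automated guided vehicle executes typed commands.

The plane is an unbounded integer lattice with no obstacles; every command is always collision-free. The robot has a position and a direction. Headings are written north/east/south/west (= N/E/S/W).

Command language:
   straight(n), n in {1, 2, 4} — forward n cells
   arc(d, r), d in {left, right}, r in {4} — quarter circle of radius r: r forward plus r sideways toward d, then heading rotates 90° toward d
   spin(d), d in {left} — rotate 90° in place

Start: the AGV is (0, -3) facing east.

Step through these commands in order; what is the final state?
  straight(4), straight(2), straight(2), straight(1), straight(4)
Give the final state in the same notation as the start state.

initial: (0, -3) facing east
t=1 straight(4) ⇒ (4, -3) facing east
t=2 straight(2) ⇒ (6, -3) facing east
t=3 straight(2) ⇒ (8, -3) facing east
t=4 straight(1) ⇒ (9, -3) facing east
t=5 straight(4) ⇒ (13, -3) facing east

(13, -3) facing east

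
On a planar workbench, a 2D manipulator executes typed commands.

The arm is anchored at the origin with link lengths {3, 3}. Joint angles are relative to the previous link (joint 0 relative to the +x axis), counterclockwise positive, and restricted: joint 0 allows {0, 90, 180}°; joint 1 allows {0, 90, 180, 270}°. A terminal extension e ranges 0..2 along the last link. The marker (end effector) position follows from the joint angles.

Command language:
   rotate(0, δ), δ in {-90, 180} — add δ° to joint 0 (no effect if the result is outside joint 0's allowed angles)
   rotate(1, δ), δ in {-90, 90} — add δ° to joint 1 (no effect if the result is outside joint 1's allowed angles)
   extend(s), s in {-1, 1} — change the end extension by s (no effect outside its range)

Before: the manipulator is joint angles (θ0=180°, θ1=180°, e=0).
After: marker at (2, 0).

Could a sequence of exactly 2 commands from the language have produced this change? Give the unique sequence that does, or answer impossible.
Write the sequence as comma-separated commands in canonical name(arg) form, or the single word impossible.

extend(1), extend(1)

initial: joint angles (θ0=180°, θ1=180°, e=0)
t=1 extend(1) ⇒ joint angles (θ0=180°, θ1=180°, e=1)
t=2 extend(1) ⇒ joint angles (θ0=180°, θ1=180°, e=2)
uniquely the one of 36 2-step routes that fits.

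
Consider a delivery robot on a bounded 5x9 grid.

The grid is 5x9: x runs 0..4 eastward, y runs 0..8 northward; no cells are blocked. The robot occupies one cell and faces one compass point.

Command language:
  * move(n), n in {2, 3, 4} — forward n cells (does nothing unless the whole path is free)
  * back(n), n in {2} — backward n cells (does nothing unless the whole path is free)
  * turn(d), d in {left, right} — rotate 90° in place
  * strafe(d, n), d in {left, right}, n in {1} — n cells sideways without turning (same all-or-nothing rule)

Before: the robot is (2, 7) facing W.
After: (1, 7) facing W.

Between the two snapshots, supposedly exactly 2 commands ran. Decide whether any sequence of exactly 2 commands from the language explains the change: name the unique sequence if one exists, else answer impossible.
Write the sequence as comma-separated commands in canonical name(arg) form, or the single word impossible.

key: order matters: swapping back(2) and move(3) lands elsewhere
initial: (2, 7) facing W
1. back(2) → (4, 7) facing W
2. move(3) → (1, 7) facing W
all 64 alternatives checked — unique.

back(2), move(3)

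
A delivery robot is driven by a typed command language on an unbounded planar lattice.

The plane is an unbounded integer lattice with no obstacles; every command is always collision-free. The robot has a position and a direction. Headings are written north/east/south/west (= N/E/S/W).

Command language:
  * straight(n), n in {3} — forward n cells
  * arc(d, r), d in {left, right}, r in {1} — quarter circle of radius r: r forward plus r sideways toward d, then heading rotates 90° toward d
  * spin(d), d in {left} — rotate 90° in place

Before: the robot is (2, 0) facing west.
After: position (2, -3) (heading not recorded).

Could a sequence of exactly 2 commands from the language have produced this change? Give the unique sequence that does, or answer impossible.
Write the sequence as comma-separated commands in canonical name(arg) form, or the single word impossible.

key: order matters: swapping spin(left) and straight(3) lands elsewhere
begin: (2, 0) facing west
1. spin(left) → (2, 0) facing south
2. straight(3) → (2, -3) facing south
all 16 alternatives checked — unique.

spin(left), straight(3)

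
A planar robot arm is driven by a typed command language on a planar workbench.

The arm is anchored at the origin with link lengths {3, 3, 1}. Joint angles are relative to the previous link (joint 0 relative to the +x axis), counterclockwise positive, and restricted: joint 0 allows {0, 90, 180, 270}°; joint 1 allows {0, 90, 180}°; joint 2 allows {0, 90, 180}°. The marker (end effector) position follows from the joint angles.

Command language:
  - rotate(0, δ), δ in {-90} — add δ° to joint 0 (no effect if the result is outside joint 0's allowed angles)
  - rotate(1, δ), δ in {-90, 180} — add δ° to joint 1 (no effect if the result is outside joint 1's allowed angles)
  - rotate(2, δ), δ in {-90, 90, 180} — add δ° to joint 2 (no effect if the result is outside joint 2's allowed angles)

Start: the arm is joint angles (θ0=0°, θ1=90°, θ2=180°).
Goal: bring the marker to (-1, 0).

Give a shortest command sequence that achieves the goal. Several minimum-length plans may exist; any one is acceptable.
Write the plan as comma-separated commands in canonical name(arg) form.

rotate(1, -90), rotate(2, 180), rotate(1, 180)

initial: joint angles (θ0=0°, θ1=90°, θ2=180°)
[1] after rotate(1, -90): joint angles (θ0=0°, θ1=0°, θ2=180°)
[2] after rotate(2, 180): joint angles (θ0=0°, θ1=0°, θ2=0°)
[3] after rotate(1, 180): joint angles (θ0=0°, θ1=180°, θ2=0°)
no 2-step plan works, so 3 is optimal.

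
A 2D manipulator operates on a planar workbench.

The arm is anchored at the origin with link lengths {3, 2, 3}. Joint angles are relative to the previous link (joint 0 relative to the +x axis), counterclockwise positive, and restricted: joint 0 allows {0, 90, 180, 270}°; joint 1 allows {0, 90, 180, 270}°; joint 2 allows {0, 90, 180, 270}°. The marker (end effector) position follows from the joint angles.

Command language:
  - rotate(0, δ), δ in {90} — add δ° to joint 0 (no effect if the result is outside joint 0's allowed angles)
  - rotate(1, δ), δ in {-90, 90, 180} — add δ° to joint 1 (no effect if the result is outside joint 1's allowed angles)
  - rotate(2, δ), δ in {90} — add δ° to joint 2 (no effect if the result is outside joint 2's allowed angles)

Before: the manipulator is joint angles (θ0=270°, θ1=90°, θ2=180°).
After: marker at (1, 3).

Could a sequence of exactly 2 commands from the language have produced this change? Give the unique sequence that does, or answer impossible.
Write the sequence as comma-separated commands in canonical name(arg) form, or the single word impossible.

initial: joint angles (θ0=270°, θ1=90°, θ2=180°)
[1] after rotate(0, 90): joint angles (θ0=0°, θ1=90°, θ2=180°)
[2] after rotate(0, 90): joint angles (θ0=90°, θ1=90°, θ2=180°)
no rival 2-sequence matches.

rotate(0, 90), rotate(0, 90)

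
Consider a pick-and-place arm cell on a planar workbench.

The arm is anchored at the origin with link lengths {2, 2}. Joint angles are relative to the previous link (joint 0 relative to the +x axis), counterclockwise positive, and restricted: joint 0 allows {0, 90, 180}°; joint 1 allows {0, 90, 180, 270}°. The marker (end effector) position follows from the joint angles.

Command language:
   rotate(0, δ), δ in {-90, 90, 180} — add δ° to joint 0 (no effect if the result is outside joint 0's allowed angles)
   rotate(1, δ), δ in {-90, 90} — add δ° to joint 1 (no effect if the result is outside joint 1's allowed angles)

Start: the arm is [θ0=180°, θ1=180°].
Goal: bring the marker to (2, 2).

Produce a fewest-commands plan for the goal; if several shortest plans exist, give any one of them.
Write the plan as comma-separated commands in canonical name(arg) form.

t0: [θ0=180°, θ1=180°]
step 1 (rotate(0, -90)): [θ0=90°, θ1=180°]
step 2 (rotate(1, 90)): [θ0=90°, θ1=270°]
no 1-step plan works, so 2 is optimal.

rotate(0, -90), rotate(1, 90)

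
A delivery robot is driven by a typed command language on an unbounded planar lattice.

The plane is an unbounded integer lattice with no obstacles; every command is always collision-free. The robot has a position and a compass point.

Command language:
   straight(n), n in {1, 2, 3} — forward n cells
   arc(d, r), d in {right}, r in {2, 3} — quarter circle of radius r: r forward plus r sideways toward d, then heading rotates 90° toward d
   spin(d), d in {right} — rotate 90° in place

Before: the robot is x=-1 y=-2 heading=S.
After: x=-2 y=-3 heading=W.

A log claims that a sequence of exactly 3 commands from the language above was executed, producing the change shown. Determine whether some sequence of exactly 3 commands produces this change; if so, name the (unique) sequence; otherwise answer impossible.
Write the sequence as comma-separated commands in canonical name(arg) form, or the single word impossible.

straight(1), spin(right), straight(1)

key: cell and facing (now W) both changed — the 3 commands mix motion and turning
t0: x=-1 y=-2 heading=S
t=1 straight(1) ⇒ x=-1 y=-3 heading=S
t=2 spin(right) ⇒ x=-1 y=-3 heading=W
t=3 straight(1) ⇒ x=-2 y=-3 heading=W
all 216 alternatives checked — unique.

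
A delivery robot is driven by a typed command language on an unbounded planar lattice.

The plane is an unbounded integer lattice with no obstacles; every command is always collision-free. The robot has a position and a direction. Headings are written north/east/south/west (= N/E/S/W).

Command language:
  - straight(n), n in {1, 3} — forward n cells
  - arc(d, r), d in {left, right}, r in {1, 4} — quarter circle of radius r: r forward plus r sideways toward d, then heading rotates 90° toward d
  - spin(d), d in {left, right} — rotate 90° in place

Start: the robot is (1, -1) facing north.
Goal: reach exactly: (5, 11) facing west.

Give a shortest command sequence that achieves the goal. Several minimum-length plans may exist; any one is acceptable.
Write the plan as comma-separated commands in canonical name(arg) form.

from: (1, -1) facing north
step 1 (arc(right, 4)): (5, 3) facing east
step 2 (arc(left, 4)): (9, 7) facing north
step 3 (arc(left, 4)): (5, 11) facing west
minimal: 3 command(s), checked below 3.

arc(right, 4), arc(left, 4), arc(left, 4)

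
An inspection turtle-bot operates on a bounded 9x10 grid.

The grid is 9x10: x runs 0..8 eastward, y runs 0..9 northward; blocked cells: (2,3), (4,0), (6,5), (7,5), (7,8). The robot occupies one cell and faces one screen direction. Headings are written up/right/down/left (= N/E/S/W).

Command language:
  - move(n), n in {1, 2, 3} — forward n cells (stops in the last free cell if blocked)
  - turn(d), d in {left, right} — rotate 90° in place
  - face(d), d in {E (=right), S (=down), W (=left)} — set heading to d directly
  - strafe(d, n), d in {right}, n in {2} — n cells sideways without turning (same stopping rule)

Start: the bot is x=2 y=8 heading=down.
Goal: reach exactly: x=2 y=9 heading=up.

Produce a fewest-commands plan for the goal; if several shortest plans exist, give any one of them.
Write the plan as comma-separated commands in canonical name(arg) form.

turn(left), turn(left), move(2)

initial: x=2 y=8 heading=down
t=1 turn(left) ⇒ x=2 y=8 heading=right
t=2 turn(left) ⇒ x=2 y=8 heading=up
t=3 move(2) ⇒ x=2 y=9 heading=up
no 2-step plan works, so 3 is optimal.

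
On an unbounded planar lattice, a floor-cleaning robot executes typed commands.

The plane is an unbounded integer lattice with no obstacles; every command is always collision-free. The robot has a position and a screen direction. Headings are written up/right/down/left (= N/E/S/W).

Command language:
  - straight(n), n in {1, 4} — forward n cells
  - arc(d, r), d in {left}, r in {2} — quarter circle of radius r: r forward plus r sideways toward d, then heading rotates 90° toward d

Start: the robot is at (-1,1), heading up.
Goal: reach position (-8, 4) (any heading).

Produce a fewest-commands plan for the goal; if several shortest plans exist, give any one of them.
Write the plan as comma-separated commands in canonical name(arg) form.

initial: at (-1,1), heading up
t=1 straight(1) ⇒ at (-1,2), heading up
t=2 arc(left, 2) ⇒ at (-3,4), heading left
t=3 straight(4) ⇒ at (-7,4), heading left
t=4 straight(1) ⇒ at (-8,4), heading left
minimal: 4 command(s), checked below 4.

straight(1), arc(left, 2), straight(4), straight(1)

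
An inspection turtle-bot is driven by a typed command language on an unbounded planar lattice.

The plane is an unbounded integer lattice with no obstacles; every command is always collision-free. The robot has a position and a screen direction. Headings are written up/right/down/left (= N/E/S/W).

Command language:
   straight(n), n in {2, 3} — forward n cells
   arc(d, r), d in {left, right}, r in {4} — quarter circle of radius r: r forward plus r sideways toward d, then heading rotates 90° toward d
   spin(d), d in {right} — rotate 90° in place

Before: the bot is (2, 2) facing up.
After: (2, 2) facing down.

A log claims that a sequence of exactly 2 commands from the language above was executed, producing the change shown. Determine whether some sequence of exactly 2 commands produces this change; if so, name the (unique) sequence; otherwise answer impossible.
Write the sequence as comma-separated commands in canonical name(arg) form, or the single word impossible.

spin(right), spin(right)

key: parked at (2,2) the whole time — nothing moves the robot
start: (2, 2) facing up
[1] after spin(right): (2, 2) facing right
[2] after spin(right): (2, 2) facing down
no other 2-command option fits: unique.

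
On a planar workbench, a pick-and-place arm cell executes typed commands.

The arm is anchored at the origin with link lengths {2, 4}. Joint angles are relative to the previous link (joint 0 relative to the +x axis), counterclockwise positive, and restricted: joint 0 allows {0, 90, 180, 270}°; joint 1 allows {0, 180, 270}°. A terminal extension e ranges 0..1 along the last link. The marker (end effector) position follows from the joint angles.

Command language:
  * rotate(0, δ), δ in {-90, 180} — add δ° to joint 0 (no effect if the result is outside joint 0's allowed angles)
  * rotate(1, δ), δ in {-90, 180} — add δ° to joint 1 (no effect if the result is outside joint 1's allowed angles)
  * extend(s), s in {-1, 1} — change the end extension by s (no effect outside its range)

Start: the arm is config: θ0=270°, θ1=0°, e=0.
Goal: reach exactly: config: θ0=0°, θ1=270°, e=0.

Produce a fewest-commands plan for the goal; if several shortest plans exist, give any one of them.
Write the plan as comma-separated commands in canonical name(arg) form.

begin: config: θ0=270°, θ1=0°, e=0
t=1 rotate(1, -90) ⇒ config: θ0=270°, θ1=270°, e=0
t=2 rotate(0, -90) ⇒ config: θ0=180°, θ1=270°, e=0
t=3 rotate(0, 180) ⇒ config: θ0=0°, θ1=270°, e=0
minimal: 3 command(s), checked below 3.

rotate(1, -90), rotate(0, -90), rotate(0, 180)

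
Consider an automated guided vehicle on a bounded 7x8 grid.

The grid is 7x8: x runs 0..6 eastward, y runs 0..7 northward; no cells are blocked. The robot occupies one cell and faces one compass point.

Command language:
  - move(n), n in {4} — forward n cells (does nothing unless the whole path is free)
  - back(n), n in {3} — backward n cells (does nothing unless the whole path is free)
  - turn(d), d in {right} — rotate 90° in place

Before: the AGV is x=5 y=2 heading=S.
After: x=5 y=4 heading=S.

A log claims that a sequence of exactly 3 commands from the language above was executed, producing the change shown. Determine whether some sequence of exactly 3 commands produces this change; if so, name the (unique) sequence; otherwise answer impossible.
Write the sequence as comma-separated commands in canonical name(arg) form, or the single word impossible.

key: still facing S at the end — nothing in the sequence rotates
t0: x=5 y=2 heading=S
step 1 (back(3)): x=5 y=5 heading=S
step 2 (move(4)): x=5 y=1 heading=S
step 3 (back(3)): x=5 y=4 heading=S
no rival 3-sequence matches.

back(3), move(4), back(3)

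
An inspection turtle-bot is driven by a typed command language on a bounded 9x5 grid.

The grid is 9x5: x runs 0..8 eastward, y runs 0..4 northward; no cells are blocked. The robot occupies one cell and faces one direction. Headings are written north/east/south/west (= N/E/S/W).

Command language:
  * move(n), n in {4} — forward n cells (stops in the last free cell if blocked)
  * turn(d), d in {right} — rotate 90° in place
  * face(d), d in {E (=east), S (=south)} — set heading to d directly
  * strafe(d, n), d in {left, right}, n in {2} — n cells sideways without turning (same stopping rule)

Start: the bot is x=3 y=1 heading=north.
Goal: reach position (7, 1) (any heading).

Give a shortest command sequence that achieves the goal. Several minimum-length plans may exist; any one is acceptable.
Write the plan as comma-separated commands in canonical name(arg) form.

start: x=3 y=1 heading=north
1. face(E) → x=3 y=1 heading=east
2. move(4) → x=7 y=1 heading=east
nothing shorter than 2 reaches the goal.

face(E), move(4)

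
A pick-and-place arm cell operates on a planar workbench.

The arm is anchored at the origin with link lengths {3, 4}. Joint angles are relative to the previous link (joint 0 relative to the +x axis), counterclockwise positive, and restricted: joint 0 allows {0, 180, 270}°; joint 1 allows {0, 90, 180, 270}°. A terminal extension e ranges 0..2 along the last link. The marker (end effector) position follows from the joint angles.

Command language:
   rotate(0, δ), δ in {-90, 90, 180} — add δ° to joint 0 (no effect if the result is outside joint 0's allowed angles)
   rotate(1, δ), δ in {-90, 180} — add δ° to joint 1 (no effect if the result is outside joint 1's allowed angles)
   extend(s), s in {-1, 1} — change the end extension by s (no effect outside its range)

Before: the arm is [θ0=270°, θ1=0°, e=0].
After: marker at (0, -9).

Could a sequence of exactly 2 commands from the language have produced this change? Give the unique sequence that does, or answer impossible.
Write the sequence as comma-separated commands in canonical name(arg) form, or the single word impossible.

extend(1), extend(1)

t0: [θ0=270°, θ1=0°, e=0]
step 1 (extend(1)): [θ0=270°, θ1=0°, e=1]
step 2 (extend(1)): [θ0=270°, θ1=0°, e=2]
no other 2-command option fits: unique.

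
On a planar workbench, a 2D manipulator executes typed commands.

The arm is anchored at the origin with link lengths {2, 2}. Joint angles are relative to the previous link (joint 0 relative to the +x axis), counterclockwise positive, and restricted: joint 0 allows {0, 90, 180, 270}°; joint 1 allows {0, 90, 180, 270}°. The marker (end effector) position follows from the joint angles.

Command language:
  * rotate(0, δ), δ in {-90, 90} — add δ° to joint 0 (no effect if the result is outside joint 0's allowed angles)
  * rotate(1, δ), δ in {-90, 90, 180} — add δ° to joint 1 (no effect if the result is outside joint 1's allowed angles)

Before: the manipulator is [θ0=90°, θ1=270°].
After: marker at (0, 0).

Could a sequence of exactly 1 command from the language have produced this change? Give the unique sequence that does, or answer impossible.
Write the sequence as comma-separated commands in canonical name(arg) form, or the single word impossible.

initial: [θ0=90°, θ1=270°]
[1] after rotate(1, -90): [θ0=90°, θ1=180°]
no other 1-command option fits: unique.

rotate(1, -90)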